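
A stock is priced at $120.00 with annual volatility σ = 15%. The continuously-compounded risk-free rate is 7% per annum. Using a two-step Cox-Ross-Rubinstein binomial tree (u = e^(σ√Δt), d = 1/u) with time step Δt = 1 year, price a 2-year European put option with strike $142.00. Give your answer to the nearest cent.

$12.04

CRR parameters: u = e^(σ√Δt) = e^(0.15·√1) = 1.1618, d = 1/u = 0.8607
Per-period rate: rΔt = 0.07·1 = 0.07, so R = e^0.07 = 1.0725
Risk-neutral probability p = (e^0.07 − 0.8607)/(1.1618 − 0.8607) = 0.2118/0.3011 = 0.7034
Terminal stock prices: S_uu = 162, S_ud = 120, S_dd = 88.9
Terminal payoffs (K − S): max(-19.98, 0) = 0, max(22, 0) = 22, max(53.1, 0) = 53.1
Node u (S = 139.4): V_u = e^(−0.07)·[0.7034·0.0000 + 0.2966·22.0000] = 6.0849
Node d (S = 103.3): V_d = e^(−0.07)·[0.7034·22.0000 + 0.2966·53.1018] = 29.1150
Node 0 (S = 120): V_0 = e^(−0.07)·[0.7034·6.0849 + 0.2966·29.1150] = 12.0433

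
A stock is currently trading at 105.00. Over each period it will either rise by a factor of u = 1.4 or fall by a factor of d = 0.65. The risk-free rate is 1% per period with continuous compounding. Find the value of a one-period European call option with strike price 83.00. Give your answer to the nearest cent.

Risk-neutral probability p = (e^0.01 − 0.65)/(1.4 − 0.65) = 0.3601/0.7500 = 0.4801
Terminal stock prices: S_u = 147, S_d = 68.25
Terminal payoffs (S − K): max(64, 0) = 64, max(-14.75, 0) = 0
Node 0 (S = 105): V_0 = e^(−0.01)·[0.4801·64.0000 + 0.5199·0.0000] = 30.4186

30.42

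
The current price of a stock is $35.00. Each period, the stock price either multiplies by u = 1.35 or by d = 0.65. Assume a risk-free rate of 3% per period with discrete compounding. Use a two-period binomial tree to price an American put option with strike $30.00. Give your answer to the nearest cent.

$3.22

Risk-neutral probability p = (1 + 0.03 − 0.65)/(1.35 − 0.65) = 0.3800/0.7000 = 0.5429
Terminal stock prices: S_uu = 63.79, S_ud = 30.71, S_dd = 14.79
Terminal payoffs (K − S): max(-33.79, 0) = 0, max(-0.7125, 0) = 0, max(15.21, 0) = 15.21
Node u (S = 47.25): continuation = 1/1.03·[0.5429·0.0000 + 0.4571·0.0000] = 0.0000; exercise value = 0.0000 ≤ continuation, so V_u = 0.0000
Node d (S = 22.75): continuation = 1/1.03·[0.5429·0.0000 + 0.4571·15.2125] = 6.7517; exercise value = 7.2500 > continuation, so V_d = 7.2500 (exercise)
Node 0 (S = 35): continuation = 1/1.03·[0.5429·0.0000 + 0.4571·7.2500] = 3.2178; exercise value = 0.0000 ≤ continuation, so V_0 = 3.2178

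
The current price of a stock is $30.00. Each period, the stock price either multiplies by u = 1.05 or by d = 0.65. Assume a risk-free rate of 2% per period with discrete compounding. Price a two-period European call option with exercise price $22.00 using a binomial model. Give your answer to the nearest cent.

Risk-neutral probability p = (1 + 0.02 − 0.65)/(1.05 − 0.65) = 0.3700/0.4000 = 0.9250
Terminal stock prices: S_uu = 33.08, S_ud = 20.48, S_dd = 12.68
Terminal payoffs (S − K): max(11.08, 0) = 11.08, max(-1.525, 0) = 0, max(-9.325, 0) = 0
Node u (S = 31.5): V_u = 1/1.02·[0.9250·11.0750 + 0.0750·0.0000] = 10.0435
Node d (S = 19.5): V_d = 1/1.02·[0.9250·0.0000 + 0.0750·0.0000] = 0.0000
Node 0 (S = 30): V_0 = 1/1.02·[0.9250·10.0435 + 0.0750·0.0000] = 9.1081

$9.11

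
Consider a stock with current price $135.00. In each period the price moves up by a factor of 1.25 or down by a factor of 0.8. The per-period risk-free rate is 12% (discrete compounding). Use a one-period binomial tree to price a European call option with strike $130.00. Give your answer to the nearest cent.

$24.60

Risk-neutral probability p = (1 + 0.12 − 0.8)/(1.25 − 0.8) = 0.3200/0.4500 = 0.7111
Terminal stock prices: S_u = 168.8, S_d = 108
Terminal payoffs (S − K): max(38.75, 0) = 38.75, max(-22, 0) = 0
Node 0 (S = 135): V_0 = 1/1.12·[0.7111·38.7500 + 0.2889·0.0000] = 24.6032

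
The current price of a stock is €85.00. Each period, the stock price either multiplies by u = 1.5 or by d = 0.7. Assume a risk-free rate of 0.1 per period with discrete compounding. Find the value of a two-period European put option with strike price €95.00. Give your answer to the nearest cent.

€13.40

Risk-neutral probability p = (1 + 0.1 − 0.7)/(1.5 − 0.7) = 0.4000/0.8000 = 0.5000
Terminal stock prices: S_uu = 191.2, S_ud = 89.25, S_dd = 41.65
Terminal payoffs (K − S): max(-96.25, 0) = 0, max(5.75, 0) = 5.75, max(53.35, 0) = 53.35
Node u (S = 127.5): V_u = 1/1.1·[0.5000·0.0000 + 0.5000·5.7500] = 2.6136
Node d (S = 59.5): V_d = 1/1.1·[0.5000·5.7500 + 0.5000·53.3500] = 26.8636
Node 0 (S = 85): V_0 = 1/1.1·[0.5000·2.6136 + 0.5000·26.8636] = 13.3988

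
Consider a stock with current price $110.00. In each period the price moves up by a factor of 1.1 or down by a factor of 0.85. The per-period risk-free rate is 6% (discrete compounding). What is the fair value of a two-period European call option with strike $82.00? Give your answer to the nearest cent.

Risk-neutral probability p = (1 + 0.06 − 0.85)/(1.1 − 0.85) = 0.2100/0.2500 = 0.8400
Terminal stock prices: S_uu = 133.1, S_ud = 102.9, S_dd = 79.47
Terminal payoffs (S − K): max(51.1, 0) = 51.1, max(20.85, 0) = 20.85, max(-2.525, 0) = 0
Node u (S = 121): V_u = 1/1.06·[0.8400·51.1000 + 0.1600·20.8500] = 43.6415
Node d (S = 93.5): V_d = 1/1.06·[0.8400·20.8500 + 0.1600·0.0000] = 16.5226
Node 0 (S = 110): V_0 = 1/1.06·[0.8400·43.6415 + 0.1600·16.5226] = 37.0778

$37.08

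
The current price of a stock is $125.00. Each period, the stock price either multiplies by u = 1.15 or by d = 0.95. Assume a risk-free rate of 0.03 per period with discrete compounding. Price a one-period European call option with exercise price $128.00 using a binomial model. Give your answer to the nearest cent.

$6.12

Risk-neutral probability p = (1 + 0.03 − 0.95)/(1.15 − 0.95) = 0.0800/0.2000 = 0.4000
Terminal stock prices: S_u = 143.8, S_d = 118.8
Terminal payoffs (S − K): max(15.75, 0) = 15.75, max(-9.25, 0) = 0
Node 0 (S = 125): V_0 = 1/1.03·[0.4000·15.7500 + 0.6000·0.0000] = 6.1165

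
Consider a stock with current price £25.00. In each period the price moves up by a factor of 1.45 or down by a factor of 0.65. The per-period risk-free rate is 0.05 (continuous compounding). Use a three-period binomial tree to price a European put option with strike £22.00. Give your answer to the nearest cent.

Risk-neutral probability p = (e^0.05 − 0.65)/(1.45 − 0.65) = 0.4013/0.8000 = 0.5016
Terminal stock prices: S_uuu = 76.22, S_uud = 34.17, S_udd = 15.32, S_ddd = 6.866
Terminal payoffs (K − S): max(-54.22, 0) = 0, max(-12.17, 0) = 0, max(6.684, 0) = 6.684, max(15.13, 0) = 15.13
Node uu (S = 52.56): V_uu = e^(−0.05)·[0.5016·0.0000 + 0.4984·0.0000] = 0.0000
Node ud (S = 23.56): V_ud = e^(−0.05)·[0.5016·0.0000 + 0.4984·6.6844] = 3.1691
Node dd (S = 10.56): V_dd = e^(−0.05)·[0.5016·6.6844 + 0.4984·15.1344] = 10.3645
Node u (S = 36.25): V_u = e^(−0.05)·[0.5016·0.0000 + 0.4984·3.1691] = 1.5025
Node d (S = 16.25): V_d = e^(−0.05)·[0.5016·3.1691 + 0.4984·10.3645] = 6.4259
Node 0 (S = 25): V_0 = e^(−0.05)·[0.5016·1.5025 + 0.4984·6.4259] = 3.7634

£3.76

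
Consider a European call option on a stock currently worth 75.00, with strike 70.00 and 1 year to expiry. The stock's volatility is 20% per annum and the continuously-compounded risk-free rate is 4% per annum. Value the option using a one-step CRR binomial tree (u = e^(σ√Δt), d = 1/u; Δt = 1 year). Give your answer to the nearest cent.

11.45

CRR parameters: u = e^(σ√Δt) = e^(0.2·√1) = 1.2214, d = 1/u = 0.8187
Per-period rate: rΔt = 0.04·1 = 0.04, so R = e^0.04 = 1.0408
Risk-neutral probability p = (e^0.04 − 0.8187)/(1.2214 − 0.8187) = 0.2221/0.4027 = 0.5515
Terminal stock prices: S_u = 91.61, S_d = 61.4
Terminal payoffs (S − K): max(21.61, 0) = 21.61, max(-8.595, 0) = 0
Node 0 (S = 75): V_0 = e^(−0.04)·[0.5515·21.6052 + 0.4485·0.0000] = 11.4484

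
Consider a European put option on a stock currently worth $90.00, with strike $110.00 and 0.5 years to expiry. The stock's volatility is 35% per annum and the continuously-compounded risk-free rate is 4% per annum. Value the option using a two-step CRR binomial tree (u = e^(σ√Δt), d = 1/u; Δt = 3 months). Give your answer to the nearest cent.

$21.91

CRR parameters: u = e^(σ√Δt) = e^(0.35·√0.25) = 1.1912, d = 1/u = 0.8395
Per-period rate: rΔt = 0.04·0.25 = 0.01, so R = e^0.01 = 1.0101
Risk-neutral probability p = (e^0.01 − 0.8395)/(1.1912 − 0.8395) = 0.1706/0.3518 = 0.4849
Terminal stock prices: S_uu = 127.7, S_ud = 90, S_dd = 63.42
Terminal payoffs (K − S): max(-17.72, 0) = 0, max(20, 0) = 20, max(46.58, 0) = 46.58
Node u (S = 107.2): V_u = e^(−0.01)·[0.4849·0.0000 + 0.5151·20.0000] = 10.1989
Node d (S = 75.55): V_d = e^(−0.01)·[0.4849·20.0000 + 0.5151·46.5781] = 33.3543
Node 0 (S = 90): V_0 = e^(−0.01)·[0.4849·10.1989 + 0.5151·33.3543] = 21.9054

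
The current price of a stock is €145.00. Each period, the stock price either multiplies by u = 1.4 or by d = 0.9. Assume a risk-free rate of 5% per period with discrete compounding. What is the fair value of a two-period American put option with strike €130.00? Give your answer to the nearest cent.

€5.58

Risk-neutral probability p = (1 + 0.05 − 0.9)/(1.4 − 0.9) = 0.1500/0.5000 = 0.3000
Terminal stock prices: S_uu = 284.2, S_ud = 182.7, S_dd = 117.5
Terminal payoffs (K − S): max(-154.2, 0) = 0, max(-52.7, 0) = 0, max(12.55, 0) = 12.55
Node u (S = 203): continuation = 1/1.05·[0.3000·0.0000 + 0.7000·0.0000] = 0.0000; exercise value = 0.0000 ≤ continuation, so V_u = 0.0000
Node d (S = 130.5): continuation = 1/1.05·[0.3000·0.0000 + 0.7000·12.5500] = 8.3667; exercise value = 0.0000 ≤ continuation, so V_d = 8.3667
Node 0 (S = 145): continuation = 1/1.05·[0.3000·0.0000 + 0.7000·8.3667] = 5.5778; exercise value = 0.0000 ≤ continuation, so V_0 = 5.5778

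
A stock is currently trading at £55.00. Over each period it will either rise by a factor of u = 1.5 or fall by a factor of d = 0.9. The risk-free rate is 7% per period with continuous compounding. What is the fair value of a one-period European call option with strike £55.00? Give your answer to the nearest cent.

Risk-neutral probability p = (e^0.07 − 0.9)/(1.5 − 0.9) = 0.1725/0.6000 = 0.2875
Terminal stock prices: S_u = 82.5, S_d = 49.5
Terminal payoffs (S − K): max(27.5, 0) = 27.5, max(-5.5, 0) = 0
Node 0 (S = 55): V_0 = e^(−0.07)·[0.2875·27.5000 + 0.7125·0.0000] = 7.3721

£7.37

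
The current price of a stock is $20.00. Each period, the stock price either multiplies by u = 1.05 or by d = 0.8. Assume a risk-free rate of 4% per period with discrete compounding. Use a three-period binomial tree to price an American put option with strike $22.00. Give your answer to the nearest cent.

$2.00

Risk-neutral probability p = (1 + 0.04 − 0.8)/(1.05 − 0.8) = 0.2400/0.2500 = 0.9600
Terminal stock prices: S_uuu = 23.15, S_uud = 17.64, S_udd = 13.44, S_ddd = 10.24
Terminal payoffs (K − S): max(-1.153, 0) = 0, max(4.36, 0) = 4.36, max(8.56, 0) = 8.56, max(11.76, 0) = 11.76
Node uu (S = 22.05): continuation = 1/1.04·[0.9600·0.0000 + 0.0400·4.3600] = 0.1677; exercise value = 0.0000 ≤ continuation, so V_uu = 0.1677
Node ud (S = 16.8): continuation = 1/1.04·[0.9600·4.3600 + 0.0400·8.5600] = 4.3538; exercise value = 5.2000 > continuation, so V_ud = 5.2000 (exercise)
Node dd (S = 12.8): continuation = 1/1.04·[0.9600·8.5600 + 0.0400·11.7600] = 8.3538; exercise value = 9.2000 > continuation, so V_dd = 9.2000 (exercise)
Node u (S = 21): continuation = 1/1.04·[0.9600·0.1677 + 0.0400·5.2000] = 0.3548; exercise value = 1.0000 > continuation, so V_u = 1.0000 (exercise)
Node d (S = 16): continuation = 1/1.04·[0.9600·5.2000 + 0.0400·9.2000] = 5.1538; exercise value = 6.0000 > continuation, so V_d = 6.0000 (exercise)
Node 0 (S = 20): continuation = 1/1.04·[0.9600·1.0000 + 0.0400·6.0000] = 1.1538; exercise value = 2.0000 > continuation, so V_0 = 2.0000 (exercise)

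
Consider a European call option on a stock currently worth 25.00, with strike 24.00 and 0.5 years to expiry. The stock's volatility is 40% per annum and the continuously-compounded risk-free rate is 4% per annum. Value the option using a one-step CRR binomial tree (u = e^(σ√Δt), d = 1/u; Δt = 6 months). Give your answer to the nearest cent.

CRR parameters: u = e^(σ√Δt) = e^(0.4·√0.5) = 1.3269, d = 1/u = 0.7536
Per-period rate: rΔt = 0.04·0.5 = 0.02, so R = e^0.02 = 1.0202
Risk-neutral probability p = (e^0.02 − 0.7536)/(1.3269 − 0.7536) = 0.2666/0.5733 = 0.4650
Terminal stock prices: S_u = 33.17, S_d = 18.84
Terminal payoffs (S − K): max(9.172, 0) = 9.172, max(-5.159, 0) = 0
Node 0 (S = 25): V_0 = e^(−0.02)·[0.4650·9.1724 + 0.5350·0.0000] = 4.1807

4.18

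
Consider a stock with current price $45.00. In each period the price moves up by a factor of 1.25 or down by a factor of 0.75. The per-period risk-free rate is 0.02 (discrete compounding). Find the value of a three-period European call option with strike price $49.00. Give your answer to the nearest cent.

$7.19

Risk-neutral probability p = (1 + 0.02 − 0.75)/(1.25 − 0.75) = 0.2700/0.5000 = 0.5400
Terminal stock prices: S_uuu = 87.89, S_uud = 52.73, S_udd = 31.64, S_ddd = 18.98
Terminal payoffs (S − K): max(38.89, 0) = 38.89, max(3.734, 0) = 3.734, max(-17.36, 0) = 0, max(-30.02, 0) = 0
Node uu (S = 70.31): V_uu = 1/1.02·[0.5400·38.8906 + 0.4600·3.7344] = 22.2733
Node ud (S = 42.19): V_ud = 1/1.02·[0.5400·3.7344 + 0.4600·0.0000] = 1.9770
Node dd (S = 25.31): V_dd = 1/1.02·[0.5400·0.0000 + 0.4600·0.0000] = 0.0000
Node u (S = 56.25): V_u = 1/1.02·[0.5400·22.2733 + 0.4600·1.9770] = 12.6833
Node d (S = 33.75): V_d = 1/1.02·[0.5400·1.9770 + 0.4600·0.0000] = 1.0467
Node 0 (S = 45): V_0 = 1/1.02·[0.5400·12.6833 + 0.4600·1.0467] = 7.1867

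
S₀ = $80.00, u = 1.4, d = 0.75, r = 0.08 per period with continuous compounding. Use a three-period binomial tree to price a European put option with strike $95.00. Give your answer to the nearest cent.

$14.77

Risk-neutral probability p = (e^0.08 − 0.75)/(1.4 − 0.75) = 0.3333/0.6500 = 0.5127
Terminal stock prices: S_uuu = 219.5, S_uud = 117.6, S_udd = 63, S_ddd = 33.75
Terminal payoffs (K − S): max(-124.5, 0) = 0, max(-22.6, 0) = 0, max(32, 0) = 32, max(61.25, 0) = 61.25
Node uu (S = 156.8): V_uu = e^(−0.08)·[0.5127·0.0000 + 0.4873·0.0000] = 0.0000
Node ud (S = 84): V_ud = e^(−0.08)·[0.5127·0.0000 + 0.4873·32.0000] = 14.3932
Node dd (S = 45): V_dd = e^(−0.08)·[0.5127·32.0000 + 0.4873·61.2500] = 42.6961
Node u (S = 112): V_u = e^(−0.08)·[0.5127·0.0000 + 0.4873·14.3932] = 6.4739
Node d (S = 60): V_d = e^(−0.08)·[0.5127·14.3932 + 0.4873·42.6961] = 26.0169
Node 0 (S = 80): V_0 = e^(−0.08)·[0.5127·6.4739 + 0.4873·26.0169] = 14.7664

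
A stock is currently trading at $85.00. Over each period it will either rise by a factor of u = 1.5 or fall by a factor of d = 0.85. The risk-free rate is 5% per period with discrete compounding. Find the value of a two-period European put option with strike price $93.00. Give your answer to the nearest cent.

Risk-neutral probability p = (1 + 0.05 − 0.85)/(1.5 − 0.85) = 0.2000/0.6500 = 0.3077
Terminal stock prices: S_uu = 191.2, S_ud = 108.4, S_dd = 61.41
Terminal payoffs (K − S): max(-98.25, 0) = 0, max(-15.38, 0) = 0, max(31.59, 0) = 31.59
Node u (S = 127.5): V_u = 1/1.05·[0.3077·0.0000 + 0.6923·0.0000] = 0.0000
Node d (S = 72.25): V_d = 1/1.05·[0.3077·0.0000 + 0.6923·31.5875] = 20.8269
Node 0 (S = 85): V_0 = 1/1.05·[0.3077·0.0000 + 0.6923·20.8269] = 13.7320

$13.73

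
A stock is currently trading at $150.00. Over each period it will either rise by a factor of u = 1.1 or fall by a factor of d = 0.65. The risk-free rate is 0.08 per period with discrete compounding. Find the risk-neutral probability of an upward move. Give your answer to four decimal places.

Risk-neutral probability p = (1 + 0.08 − 0.65)/(1.1 − 0.65) = 0.4300/0.4500 = 0.9556

p = 0.9556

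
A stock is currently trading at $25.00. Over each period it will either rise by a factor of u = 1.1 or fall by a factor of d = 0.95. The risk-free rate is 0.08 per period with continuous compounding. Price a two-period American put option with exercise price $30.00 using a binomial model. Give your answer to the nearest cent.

$5.00

Risk-neutral probability p = (e^0.08 − 0.95)/(1.1 − 0.95) = 0.1333/0.1500 = 0.8886
Terminal stock prices: S_uu = 30.25, S_ud = 26.13, S_dd = 22.56
Terminal payoffs (K − S): max(-0.25, 0) = 0, max(3.875, 0) = 3.875, max(7.438, 0) = 7.438
Node u (S = 27.5): continuation = e^(−0.08)·[0.8886·0.0000 + 0.1114·3.8750] = 0.3986; exercise value = 2.5000 > continuation, so V_u = 2.5000 (exercise)
Node d (S = 23.75): continuation = e^(−0.08)·[0.8886·3.8750 + 0.1114·7.4375] = 3.9435; exercise value = 6.2500 > continuation, so V_d = 6.2500 (exercise)
Node 0 (S = 25): continuation = e^(−0.08)·[0.8886·2.5000 + 0.1114·6.2500] = 2.6935; exercise value = 5.0000 > continuation, so V_0 = 5.0000 (exercise)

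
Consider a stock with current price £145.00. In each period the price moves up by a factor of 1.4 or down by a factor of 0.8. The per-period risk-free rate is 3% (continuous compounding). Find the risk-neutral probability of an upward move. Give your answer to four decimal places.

p = 0.3841

Risk-neutral probability p = (e^0.03 − 0.8)/(1.4 − 0.8) = 0.2305/0.6000 = 0.3841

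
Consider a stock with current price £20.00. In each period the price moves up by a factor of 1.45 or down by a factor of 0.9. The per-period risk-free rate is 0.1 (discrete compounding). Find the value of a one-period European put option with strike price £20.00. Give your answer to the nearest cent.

Risk-neutral probability p = (1 + 0.1 − 0.9)/(1.45 − 0.9) = 0.2000/0.5500 = 0.3636
Terminal stock prices: S_u = 29, S_d = 18
Terminal payoffs (K − S): max(-9, 0) = 0, max(2, 0) = 2
Node 0 (S = 20): V_0 = 1/1.1·[0.3636·0.0000 + 0.6364·2.0000] = 1.1570

£1.16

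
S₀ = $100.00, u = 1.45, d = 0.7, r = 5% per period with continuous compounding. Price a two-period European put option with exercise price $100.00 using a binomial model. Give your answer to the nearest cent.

$13.04

Risk-neutral probability p = (e^0.05 − 0.7)/(1.45 − 0.7) = 0.3513/0.7500 = 0.4684
Terminal stock prices: S_uu = 210.2, S_ud = 101.5, S_dd = 49
Terminal payoffs (K − S): max(-110.2, 0) = 0, max(-1.5, 0) = 0, max(51, 0) = 51
Node u (S = 145): V_u = e^(−0.05)·[0.4684·0.0000 + 0.5316·0.0000] = 0.0000
Node d (S = 70): V_d = e^(−0.05)·[0.4684·0.0000 + 0.5316·51.0000] = 25.7912
Node 0 (S = 100): V_0 = e^(−0.05)·[0.4684·0.0000 + 0.5316·25.7912] = 13.0429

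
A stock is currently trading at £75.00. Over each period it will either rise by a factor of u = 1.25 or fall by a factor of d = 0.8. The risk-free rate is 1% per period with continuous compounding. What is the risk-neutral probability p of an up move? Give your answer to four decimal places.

Risk-neutral probability p = (e^0.01 − 0.8)/(1.25 − 0.8) = 0.2101/0.4500 = 0.4668

p = 0.4668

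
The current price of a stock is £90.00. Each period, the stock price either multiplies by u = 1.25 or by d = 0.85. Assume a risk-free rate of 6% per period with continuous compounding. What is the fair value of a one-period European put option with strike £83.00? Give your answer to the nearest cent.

£2.88

Risk-neutral probability p = (e^0.06 − 0.85)/(1.25 − 0.85) = 0.2118/0.4000 = 0.5296
Terminal stock prices: S_u = 112.5, S_d = 76.5
Terminal payoffs (K − S): max(-29.5, 0) = 0, max(6.5, 0) = 6.5
Node 0 (S = 90): V_0 = e^(−0.06)·[0.5296·0.0000 + 0.4704·6.5000] = 2.8796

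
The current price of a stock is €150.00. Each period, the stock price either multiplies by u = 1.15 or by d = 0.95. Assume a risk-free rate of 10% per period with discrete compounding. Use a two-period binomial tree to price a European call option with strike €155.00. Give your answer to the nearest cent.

Risk-neutral probability p = (1 + 0.1 − 0.95)/(1.15 − 0.95) = 0.1500/0.2000 = 0.7500
Terminal stock prices: S_uu = 198.4, S_ud = 163.9, S_dd = 135.4
Terminal payoffs (S − K): max(43.37, 0) = 43.37, max(8.875, 0) = 8.875, max(-19.62, 0) = 0
Node u (S = 172.5): V_u = 1/1.1·[0.7500·43.3750 + 0.2500·8.8750] = 31.5909
Node d (S = 142.5): V_d = 1/1.1·[0.7500·8.8750 + 0.2500·0.0000] = 6.0511
Node 0 (S = 150): V_0 = 1/1.1·[0.7500·31.5909 + 0.2500·6.0511] = 22.9145

€22.91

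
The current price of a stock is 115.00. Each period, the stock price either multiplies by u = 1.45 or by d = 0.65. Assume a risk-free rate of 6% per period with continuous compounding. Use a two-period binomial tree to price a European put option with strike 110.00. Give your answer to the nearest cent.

Risk-neutral probability p = (e^0.06 − 0.65)/(1.45 − 0.65) = 0.4118/0.8000 = 0.5148
Terminal stock prices: S_uu = 241.8, S_ud = 108.4, S_dd = 48.59
Terminal payoffs (K − S): max(-131.8, 0) = 0, max(1.612, 0) = 1.612, max(61.41, 0) = 61.41
Node u (S = 166.8): V_u = e^(−0.06)·[0.5148·0.0000 + 0.4852·1.6125] = 0.7368
Node d (S = 74.75): V_d = e^(−0.06)·[0.5148·1.6125 + 0.4852·61.4125] = 28.8441
Node 0 (S = 115): V_0 = e^(−0.06)·[0.5148·0.7368 + 0.4852·28.8441] = 13.5375

13.54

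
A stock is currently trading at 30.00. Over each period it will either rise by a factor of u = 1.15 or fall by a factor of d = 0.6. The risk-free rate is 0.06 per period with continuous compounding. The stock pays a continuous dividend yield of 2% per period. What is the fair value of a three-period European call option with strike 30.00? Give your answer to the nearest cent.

6.72

Per-period risk-free factor R = e^0.06 = 1.0618; dividend-adjusted growth = e^(0.06−0.02) = 1.0408.
Risk-neutral probability p = (1.0408 − 0.6)/(1.15 − 0.6) = 0.4408/0.5500 = 0.8015
Terminal stock prices: S_uuu = 45.63, S_uud = 23.8, S_udd = 12.42, S_ddd = 6.48
Terminal payoffs (S − K): max(15.63, 0) = 15.63, max(-6.195, 0) = 0, max(-17.58, 0) = 0, max(-23.52, 0) = 0
Node uu (S = 39.67): V_uu = e^(−0.06)·[0.8015·15.6262 + 0.1985·0.0000] = 11.7947
Node ud (S = 20.7): V_ud = e^(−0.06)·[0.8015·0.0000 + 0.1985·0.0000] = 0.0000
Node dd (S = 10.8): V_dd = e^(−0.06)·[0.8015·0.0000 + 0.1985·0.0000] = 0.0000
Node u (S = 34.5): V_u = e^(−0.06)·[0.8015·11.7947 + 0.1985·0.0000] = 8.9026
Node d (S = 18): V_d = e^(−0.06)·[0.8015·0.0000 + 0.1985·0.0000] = 0.0000
Node 0 (S = 30): V_0 = e^(−0.06)·[0.8015·8.9026 + 0.1985·0.0000] = 6.7197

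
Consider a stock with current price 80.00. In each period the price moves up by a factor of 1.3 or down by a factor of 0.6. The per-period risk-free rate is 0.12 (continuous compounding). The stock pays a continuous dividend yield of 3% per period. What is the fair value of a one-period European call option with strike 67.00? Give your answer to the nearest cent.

Per-period risk-free factor R = e^0.12 = 1.1275; dividend-adjusted growth = e^(0.12−0.03) = 1.0942.
Risk-neutral probability p = (1.0942 − 0.6)/(1.3 − 0.6) = 0.4942/0.7000 = 0.7060
Terminal stock prices: S_u = 104, S_d = 48
Terminal payoffs (S − K): max(37, 0) = 37, max(-19, 0) = 0
Node 0 (S = 80): V_0 = e^(−0.12)·[0.7060·37.0000 + 0.2940·0.0000] = 23.1669

23.17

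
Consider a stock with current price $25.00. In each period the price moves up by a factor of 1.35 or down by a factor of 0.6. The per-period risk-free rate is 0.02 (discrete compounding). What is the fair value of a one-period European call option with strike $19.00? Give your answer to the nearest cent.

Risk-neutral probability p = (1 + 0.02 − 0.6)/(1.35 − 0.6) = 0.4200/0.7500 = 0.5600
Terminal stock prices: S_u = 33.75, S_d = 15
Terminal payoffs (S − K): max(14.75, 0) = 14.75, max(-4, 0) = 0
Node 0 (S = 25): V_0 = 1/1.02·[0.5600·14.7500 + 0.4400·0.0000] = 8.0980

$8.10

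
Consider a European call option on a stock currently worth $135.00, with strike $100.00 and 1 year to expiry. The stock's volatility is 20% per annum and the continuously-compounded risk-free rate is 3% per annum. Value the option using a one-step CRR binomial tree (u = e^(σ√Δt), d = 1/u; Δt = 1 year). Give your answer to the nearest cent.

$37.96

CRR parameters: u = e^(σ√Δt) = e^(0.2·√1) = 1.2214, d = 1/u = 0.8187
Per-period rate: rΔt = 0.03·1 = 0.03, so R = e^0.03 = 1.0305
Risk-neutral probability p = (e^0.03 − 0.8187)/(1.2214 − 0.8187) = 0.2117/0.4027 = 0.5258
Terminal stock prices: S_u = 164.9, S_d = 110.5
Terminal payoffs (S − K): max(64.89, 0) = 64.89, max(10.53, 0) = 10.53
Node 0 (S = 135): V_0 = e^(−0.03)·[0.5258·64.8894 + 0.4742·10.5287] = 37.9554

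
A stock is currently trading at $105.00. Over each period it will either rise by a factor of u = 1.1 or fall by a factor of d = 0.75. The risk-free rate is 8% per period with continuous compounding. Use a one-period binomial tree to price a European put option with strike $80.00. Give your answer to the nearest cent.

$0.06

Risk-neutral probability p = (e^0.08 − 0.75)/(1.1 − 0.75) = 0.3333/0.3500 = 0.9522
Terminal stock prices: S_u = 115.5, S_d = 78.75
Terminal payoffs (K − S): max(-35.5, 0) = 0, max(1.25, 0) = 1.25
Node 0 (S = 105): V_0 = e^(−0.08)·[0.9522·0.0000 + 0.0478·1.2500] = 0.0551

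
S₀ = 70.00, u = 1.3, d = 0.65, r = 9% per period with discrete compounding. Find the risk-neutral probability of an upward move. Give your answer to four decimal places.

Risk-neutral probability p = (1 + 0.09 − 0.65)/(1.3 − 0.65) = 0.4400/0.6500 = 0.6769

p = 0.6769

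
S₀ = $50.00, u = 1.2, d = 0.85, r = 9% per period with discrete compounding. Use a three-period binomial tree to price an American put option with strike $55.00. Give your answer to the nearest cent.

$5.00

Risk-neutral probability p = (1 + 0.09 − 0.85)/(1.2 − 0.85) = 0.2400/0.3500 = 0.6857
Terminal stock prices: S_uuu = 86.4, S_uud = 61.2, S_udd = 43.35, S_ddd = 30.71
Terminal payoffs (K − S): max(-31.4, 0) = 0, max(-6.2, 0) = 0, max(11.65, 0) = 11.65, max(24.29, 0) = 24.29
Node uu (S = 72): continuation = 1/1.09·[0.6857·0.0000 + 0.3143·0.0000] = 0.0000; exercise value = 0.0000 ≤ continuation, so V_uu = 0.0000
Node ud (S = 51): continuation = 1/1.09·[0.6857·0.0000 + 0.3143·11.6500] = 3.3591; exercise value = 4.0000 > continuation, so V_ud = 4.0000 (exercise)
Node dd (S = 36.12): continuation = 1/1.09·[0.6857·11.6500 + 0.3143·24.2938] = 14.3337; exercise value = 18.8750 > continuation, so V_dd = 18.8750 (exercise)
Node u (S = 60): continuation = 1/1.09·[0.6857·0.0000 + 0.3143·4.0000] = 1.1533; exercise value = 0.0000 ≤ continuation, so V_u = 1.1533
Node d (S = 42.5): continuation = 1/1.09·[0.6857·4.0000 + 0.3143·18.8750] = 7.9587; exercise value = 12.5000 > continuation, so V_d = 12.5000 (exercise)
Node 0 (S = 50): continuation = 1/1.09·[0.6857·1.1533 + 0.3143·12.5000] = 4.3298; exercise value = 5.0000 > continuation, so V_0 = 5.0000 (exercise)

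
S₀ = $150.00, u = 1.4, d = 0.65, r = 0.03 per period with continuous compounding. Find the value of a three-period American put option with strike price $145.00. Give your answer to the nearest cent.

$31.33

Risk-neutral probability p = (e^0.03 − 0.65)/(1.4 − 0.65) = 0.3805/0.7500 = 0.5073
Terminal stock prices: S_uuu = 411.6, S_uud = 191.1, S_udd = 88.73, S_ddd = 41.19
Terminal payoffs (K − S): max(-266.6, 0) = 0, max(-46.1, 0) = 0, max(56.27, 0) = 56.27, max(103.8, 0) = 103.8
Node uu (S = 294): continuation = e^(−0.03)·[0.5073·0.0000 + 0.4927·0.0000] = 0.0000; exercise value = 0.0000 ≤ continuation, so V_uu = 0.0000
Node ud (S = 136.5): continuation = e^(−0.03)·[0.5073·0.0000 + 0.4927·56.2750] = 26.9087; exercise value = 8.5000 ≤ continuation, so V_ud = 26.9087
Node dd (S = 63.38): continuation = e^(−0.03)·[0.5073·56.2750 + 0.4927·103.8063] = 77.3396; exercise value = 81.6250 > continuation, so V_dd = 81.6250 (exercise)
Node u (S = 210): continuation = e^(−0.03)·[0.5073·0.0000 + 0.4927·26.9087] = 12.8668; exercise value = 0.0000 ≤ continuation, so V_u = 12.8668
Node d (S = 97.5): continuation = e^(−0.03)·[0.5073·26.9087 + 0.4927·81.6250] = 52.2769; exercise value = 47.5000 ≤ continuation, so V_d = 52.2769
Node 0 (S = 150): continuation = e^(−0.03)·[0.5073·12.8668 + 0.4927·52.2769] = 31.3310; exercise value = 0.0000 ≤ continuation, so V_0 = 31.3310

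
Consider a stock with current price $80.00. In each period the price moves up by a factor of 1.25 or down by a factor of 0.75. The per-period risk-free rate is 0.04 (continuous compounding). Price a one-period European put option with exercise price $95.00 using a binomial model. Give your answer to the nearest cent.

$14.07

Risk-neutral probability p = (e^0.04 − 0.75)/(1.25 − 0.75) = 0.2908/0.5000 = 0.5816
Terminal stock prices: S_u = 100, S_d = 60
Terminal payoffs (K − S): max(-5, 0) = 0, max(35, 0) = 35
Node 0 (S = 80): V_0 = e^(−0.04)·[0.5816·0.0000 + 0.4184·35.0000] = 14.0691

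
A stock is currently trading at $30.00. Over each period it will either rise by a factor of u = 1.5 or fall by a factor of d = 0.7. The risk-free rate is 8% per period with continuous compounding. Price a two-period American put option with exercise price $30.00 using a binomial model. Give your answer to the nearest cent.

$4.33

Risk-neutral probability p = (e^0.08 − 0.7)/(1.5 − 0.7) = 0.3833/0.8000 = 0.4791
Terminal stock prices: S_uu = 67.5, S_ud = 31.5, S_dd = 14.7
Terminal payoffs (K − S): max(-37.5, 0) = 0, max(-1.5, 0) = 0, max(15.3, 0) = 15.3
Node u (S = 45): continuation = e^(−0.08)·[0.4791·0.0000 + 0.5209·0.0000] = 0.0000; exercise value = 0.0000 ≤ continuation, so V_u = 0.0000
Node d (S = 21): continuation = e^(−0.08)·[0.4791·0.0000 + 0.5209·15.3000] = 7.3569; exercise value = 9.0000 > continuation, so V_d = 9.0000 (exercise)
Node 0 (S = 30): continuation = e^(−0.08)·[0.4791·0.0000 + 0.5209·9.0000] = 4.3276; exercise value = 0.0000 ≤ continuation, so V_0 = 4.3276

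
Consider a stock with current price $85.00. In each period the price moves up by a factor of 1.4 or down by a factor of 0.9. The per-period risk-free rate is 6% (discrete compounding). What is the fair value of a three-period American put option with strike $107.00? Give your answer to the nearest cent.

$22.00

Risk-neutral probability p = (1 + 0.06 − 0.9)/(1.4 − 0.9) = 0.1600/0.5000 = 0.3200
Terminal stock prices: S_uuu = 233.2, S_uud = 149.9, S_udd = 96.39, S_ddd = 61.97
Terminal payoffs (K − S): max(-126.2, 0) = 0, max(-42.94, 0) = 0, max(10.61, 0) = 10.61, max(45.03, 0) = 45.03
Node uu (S = 166.6): continuation = 1/1.06·[0.3200·0.0000 + 0.6800·0.0000] = 0.0000; exercise value = 0.0000 ≤ continuation, so V_uu = 0.0000
Node ud (S = 107.1): continuation = 1/1.06·[0.3200·0.0000 + 0.6800·10.6100] = 6.8064; exercise value = 0.0000 ≤ continuation, so V_ud = 6.8064
Node dd (S = 68.85): continuation = 1/1.06·[0.3200·10.6100 + 0.6800·45.0350] = 32.0934; exercise value = 38.1500 > continuation, so V_dd = 38.1500 (exercise)
Node u (S = 119): continuation = 1/1.06·[0.3200·0.0000 + 0.6800·6.8064] = 4.3664; exercise value = 0.0000 ≤ continuation, so V_u = 4.3664
Node d (S = 76.5): continuation = 1/1.06·[0.3200·6.8064 + 0.6800·38.1500] = 26.5284; exercise value = 30.5000 > continuation, so V_d = 30.5000 (exercise)
Node 0 (S = 85): continuation = 1/1.06·[0.3200·4.3664 + 0.6800·30.5000] = 20.8842; exercise value = 22.0000 > continuation, so V_0 = 22.0000 (exercise)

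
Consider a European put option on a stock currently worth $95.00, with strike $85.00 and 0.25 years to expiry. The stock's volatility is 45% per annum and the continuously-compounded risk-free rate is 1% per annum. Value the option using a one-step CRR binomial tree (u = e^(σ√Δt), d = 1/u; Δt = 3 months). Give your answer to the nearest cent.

CRR parameters: u = e^(σ√Δt) = e^(0.45·√0.25) = 1.2523, d = 1/u = 0.7985
Per-period rate: rΔt = 0.01·0.25 = 0.0025, so R = e^0.0025 = 1.0025
Risk-neutral probability p = (e^0.0025 − 0.7985)/(1.2523 − 0.7985) = 0.2040/0.4538 = 0.4495
Terminal stock prices: S_u = 119, S_d = 75.86
Terminal payoffs (K − S): max(-33.97, 0) = 0, max(9.141, 0) = 9.141
Node 0 (S = 95): V_0 = e^(−0.0025)·[0.4495·0.0000 + 0.5505·9.1410] = 5.0195

$5.02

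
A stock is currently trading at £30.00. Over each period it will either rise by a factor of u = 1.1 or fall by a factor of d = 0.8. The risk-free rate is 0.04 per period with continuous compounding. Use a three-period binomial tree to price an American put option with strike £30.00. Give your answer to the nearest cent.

Risk-neutral probability p = (e^0.04 − 0.8)/(1.1 − 0.8) = 0.2408/0.3000 = 0.8027
Terminal stock prices: S_uuu = 39.93, S_uud = 29.04, S_udd = 21.12, S_ddd = 15.36
Terminal payoffs (K − S): max(-9.93, 0) = 0, max(0.96, 0) = 0.96, max(8.88, 0) = 8.88, max(14.64, 0) = 14.64
Node uu (S = 36.3): continuation = e^(−0.04)·[0.8027·0.0000 + 0.1973·0.9600] = 0.1820; exercise value = 0.0000 ≤ continuation, so V_uu = 0.1820
Node ud (S = 26.4): continuation = e^(−0.04)·[0.8027·0.9600 + 0.1973·8.8800] = 2.4237; exercise value = 3.6000 > continuation, so V_ud = 3.6000 (exercise)
Node dd (S = 19.2): continuation = e^(−0.04)·[0.8027·8.8800 + 0.1973·14.6400] = 9.6237; exercise value = 10.8000 > continuation, so V_dd = 10.8000 (exercise)
Node u (S = 33): continuation = e^(−0.04)·[0.8027·0.1820 + 0.1973·3.6000] = 0.8228; exercise value = 0.0000 ≤ continuation, so V_u = 0.8228
Node d (S = 24): continuation = e^(−0.04)·[0.8027·3.6000 + 0.1973·10.8000] = 4.8237; exercise value = 6.0000 > continuation, so V_d = 6.0000 (exercise)
Node 0 (S = 30): continuation = e^(−0.04)·[0.8027·0.8228 + 0.1973·6.0000] = 1.7719; exercise value = 0.0000 ≤ continuation, so V_0 = 1.7719

£1.77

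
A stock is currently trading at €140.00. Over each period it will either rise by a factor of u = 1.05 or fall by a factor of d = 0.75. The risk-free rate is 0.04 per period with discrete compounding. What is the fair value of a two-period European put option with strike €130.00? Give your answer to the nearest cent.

€1.23

Risk-neutral probability p = (1 + 0.04 − 0.75)/(1.05 − 0.75) = 0.2900/0.3000 = 0.9667
Terminal stock prices: S_uu = 154.3, S_ud = 110.2, S_dd = 78.75
Terminal payoffs (K − S): max(-24.35, 0) = 0, max(19.75, 0) = 19.75, max(51.25, 0) = 51.25
Node u (S = 147): V_u = 1/1.04·[0.9667·0.0000 + 0.0333·19.7500] = 0.6330
Node d (S = 105): V_d = 1/1.04·[0.9667·19.7500 + 0.0333·51.2500] = 20.0000
Node 0 (S = 140): V_0 = 1/1.04·[0.9667·0.6330 + 0.0333·20.0000] = 1.2294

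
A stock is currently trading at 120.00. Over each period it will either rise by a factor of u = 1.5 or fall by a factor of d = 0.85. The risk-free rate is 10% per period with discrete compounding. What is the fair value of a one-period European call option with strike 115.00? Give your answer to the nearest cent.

22.73

Risk-neutral probability p = (1 + 0.1 − 0.85)/(1.5 − 0.85) = 0.2500/0.6500 = 0.3846
Terminal stock prices: S_u = 180, S_d = 102
Terminal payoffs (S − K): max(65, 0) = 65, max(-13, 0) = 0
Node 0 (S = 120): V_0 = 1/1.1·[0.3846·65.0000 + 0.6154·0.0000] = 22.7273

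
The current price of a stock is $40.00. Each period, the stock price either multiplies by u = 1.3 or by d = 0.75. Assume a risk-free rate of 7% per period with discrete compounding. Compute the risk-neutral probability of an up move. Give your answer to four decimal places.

p = 0.5818

Risk-neutral probability p = (1 + 0.07 − 0.75)/(1.3 − 0.75) = 0.3200/0.5500 = 0.5818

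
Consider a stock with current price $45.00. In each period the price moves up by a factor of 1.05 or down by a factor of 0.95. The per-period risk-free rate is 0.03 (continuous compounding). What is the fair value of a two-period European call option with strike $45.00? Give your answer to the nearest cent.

Risk-neutral probability p = (e^0.03 − 0.95)/(1.05 − 0.95) = 0.0805/0.1000 = 0.8045
Terminal stock prices: S_uu = 49.61, S_ud = 44.89, S_dd = 40.61
Terminal payoffs (S − K): max(4.613, 0) = 4.613, max(-0.1125, 0) = 0, max(-4.388, 0) = 0
Node u (S = 47.25): V_u = e^(−0.03)·[0.8045·4.6125 + 0.1955·0.0000] = 3.6013
Node d (S = 42.75): V_d = e^(−0.03)·[0.8045·0.0000 + 0.1955·0.0000] = 0.0000
Node 0 (S = 45): V_0 = e^(−0.03)·[0.8045·3.6013 + 0.1955·0.0000] = 2.8118

$2.81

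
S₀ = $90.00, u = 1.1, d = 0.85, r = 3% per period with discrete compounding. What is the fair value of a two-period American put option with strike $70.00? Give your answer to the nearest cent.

$0.37

Risk-neutral probability p = (1 + 0.03 − 0.85)/(1.1 − 0.85) = 0.1800/0.2500 = 0.7200
Terminal stock prices: S_uu = 108.9, S_ud = 84.15, S_dd = 65.02
Terminal payoffs (K − S): max(-38.9, 0) = 0, max(-14.15, 0) = 0, max(4.975, 0) = 4.975
Node u (S = 99): continuation = 1/1.03·[0.7200·0.0000 + 0.2800·0.0000] = 0.0000; exercise value = 0.0000 ≤ continuation, so V_u = 0.0000
Node d (S = 76.5): continuation = 1/1.03·[0.7200·0.0000 + 0.2800·4.9750] = 1.3524; exercise value = 0.0000 ≤ continuation, so V_d = 1.3524
Node 0 (S = 90): continuation = 1/1.03·[0.7200·0.0000 + 0.2800·1.3524] = 0.3677; exercise value = 0.0000 ≤ continuation, so V_0 = 0.3677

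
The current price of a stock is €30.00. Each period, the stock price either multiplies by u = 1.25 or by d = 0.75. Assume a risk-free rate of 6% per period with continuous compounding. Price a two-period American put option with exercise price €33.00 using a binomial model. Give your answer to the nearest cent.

Risk-neutral probability p = (e^0.06 − 0.75)/(1.25 − 0.75) = 0.3118/0.5000 = 0.6237
Terminal stock prices: S_uu = 46.88, S_ud = 28.12, S_dd = 16.88
Terminal payoffs (K − S): max(-13.88, 0) = 0, max(4.875, 0) = 4.875, max(16.12, 0) = 16.12
Node u (S = 37.5): continuation = e^(−0.06)·[0.6237·0.0000 + 0.3763·4.8750] = 1.7278; exercise value = 0.0000 ≤ continuation, so V_u = 1.7278
Node d (S = 22.5): continuation = e^(−0.06)·[0.6237·4.8750 + 0.3763·16.1250] = 8.5782; exercise value = 10.5000 > continuation, so V_d = 10.5000 (exercise)
Node 0 (S = 30): continuation = e^(−0.06)·[0.6237·1.7278 + 0.3763·10.5000] = 4.7361; exercise value = 3.0000 ≤ continuation, so V_0 = 4.7361

€4.74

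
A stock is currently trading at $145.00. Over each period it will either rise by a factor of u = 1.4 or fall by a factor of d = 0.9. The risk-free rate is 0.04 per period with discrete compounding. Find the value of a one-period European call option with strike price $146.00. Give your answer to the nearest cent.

$15.35

Risk-neutral probability p = (1 + 0.04 − 0.9)/(1.4 − 0.9) = 0.1400/0.5000 = 0.2800
Terminal stock prices: S_u = 203, S_d = 130.5
Terminal payoffs (S − K): max(57, 0) = 57, max(-15.5, 0) = 0
Node 0 (S = 145): V_0 = 1/1.04·[0.2800·57.0000 + 0.7200·0.0000] = 15.3462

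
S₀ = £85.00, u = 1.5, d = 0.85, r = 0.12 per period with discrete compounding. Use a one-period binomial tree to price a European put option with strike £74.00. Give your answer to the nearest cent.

Risk-neutral probability p = (1 + 0.12 − 0.85)/(1.5 − 0.85) = 0.2700/0.6500 = 0.4154
Terminal stock prices: S_u = 127.5, S_d = 72.25
Terminal payoffs (K − S): max(-53.5, 0) = 0, max(1.75, 0) = 1.75
Node 0 (S = 85): V_0 = 1/1.12·[0.4154·0.0000 + 0.5846·1.7500] = 0.9135

£0.91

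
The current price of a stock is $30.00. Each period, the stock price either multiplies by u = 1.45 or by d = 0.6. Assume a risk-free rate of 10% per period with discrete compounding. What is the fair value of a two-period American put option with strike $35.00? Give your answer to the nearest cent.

Risk-neutral probability p = (1 + 0.1 − 0.6)/(1.45 − 0.6) = 0.5000/0.8500 = 0.5882
Terminal stock prices: S_uu = 63.08, S_ud = 26.1, S_dd = 10.8
Terminal payoffs (K − S): max(-28.08, 0) = 0, max(8.9, 0) = 8.9, max(24.2, 0) = 24.2
Node u (S = 43.5): continuation = 1/1.1·[0.5882·0.0000 + 0.4118·8.9000] = 3.3316; exercise value = 0.0000 ≤ continuation, so V_u = 3.3316
Node d (S = 18): continuation = 1/1.1·[0.5882·8.9000 + 0.4118·24.2000] = 13.8182; exercise value = 17.0000 > continuation, so V_d = 17.0000 (exercise)
Node 0 (S = 30): continuation = 1/1.1·[0.5882·3.3316 + 0.4118·17.0000] = 8.1452; exercise value = 5.0000 ≤ continuation, so V_0 = 8.1452

$8.15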